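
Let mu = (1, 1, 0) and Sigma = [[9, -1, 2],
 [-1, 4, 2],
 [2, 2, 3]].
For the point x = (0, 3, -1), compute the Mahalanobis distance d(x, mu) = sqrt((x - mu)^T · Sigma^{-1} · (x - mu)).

Step 1 — centre the observation: (x - mu) = (-1, 2, -1).

Step 2 — invert Sigma (cofactor / det for 3×3, or solve directly):
  Sigma^{-1} = [[0.1778, 0.1556, -0.2222],
 [0.1556, 0.5111, -0.4444],
 [-0.2222, -0.4444, 0.7778]].

Step 3 — form the quadratic (x - mu)^T · Sigma^{-1} · (x - mu):
  Sigma^{-1} · (x - mu) = (0.3556, 1.3111, -1.4444).
  (x - mu)^T · [Sigma^{-1} · (x - mu)] = (-1)·(0.3556) + (2)·(1.3111) + (-1)·(-1.4444) = 3.7111.

Step 4 — take square root: d = √(3.7111) ≈ 1.9264.

d(x, mu) = √(3.7111) ≈ 1.9264


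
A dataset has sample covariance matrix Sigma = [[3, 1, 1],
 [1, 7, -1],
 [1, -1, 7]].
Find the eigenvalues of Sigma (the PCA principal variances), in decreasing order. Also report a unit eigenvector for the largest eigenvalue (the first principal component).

Step 1 — characteristic polynomial p(λ) = det(λI - Sigma) = λ³ - tr·λ² + c_1·λ - det, where tr = trace, c_1 = sum of the principal 2×2 minors, det = det(Sigma):
  tr = 3 + 7 + 7 = 17,
  c_1 = (3·7 - (1)²) + (3·7 - (1)²) + (7·7 - (-1)²) = 20 + 20 + 48 = 88,
  det = 3·(7·7 - (-1)²) - (1)·((1)·7 - (-1)·(1)) + (1)·((1)·(-1) - 7·(1)) = 3·(48) - (1)·(8) + (1)·(-8) = 128.
  So p(λ) = λ³ - 17λ² + 88λ - 128.
Step 2 — look for an integer root (rational root theorem: any rational root is an integer divisor of 128). Testing λ = 8:
  p(8) = 512 - 1088 + 704 - 128 = 0  ✓
  Dividing out (λ - 8): p(λ) = (λ - 8)(λ² - 9λ + 16).
Step 3 — remaining eigenvalues from the quadratic λ² - 9λ + 16 = 0:
  Δ = 9² - 4·16 = 81 - 64 = 17,  λ = (9 ± √17)/2 = (9 ± 4.1231)/2 ≈ 6.5616 or 2.4384.
  Sorted: λ_1 = 8,  λ_2 = 6.5616,  λ_3 = 2.4384  (check: sum = 17 = tr ✓).

Step 4 — unit eigenvector for λ_1 = 8: v spans the null space of (Sigma - λ_1 I), whose rows are
  r_1 = (-5, 1, 1),  r_2 = (1, -1, -1),  r_3 = (1, -1, -1).
  v is orthogonal to every row, so take v ∝ r_1 × r_2 = ((1)·(-1) - (1)·(-1), (1)·(1) - (-5)·(-1), (-5)·(-1) - (1)·(1)) = (0, -4, 4).
  Rescale (divide by 4; multiply by -1 so the first nonzero entry is positive): u = (0, 1, -1).
  ||u|| = √((0)² + (1)² + (-1)²) = √(2) ≈ 1.4142,  v_1 = u/||u|| ≈ (0, 0.7071, -0.7071) (||v_1|| = 1).

λ_1 = 8,  λ_2 = 6.5616,  λ_3 = 2.4384;  v_1 ≈ (0, 0.7071, -0.7071)


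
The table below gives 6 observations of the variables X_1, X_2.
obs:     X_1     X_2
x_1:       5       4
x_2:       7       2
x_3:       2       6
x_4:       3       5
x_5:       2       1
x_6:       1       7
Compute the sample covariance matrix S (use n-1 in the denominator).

Step 1 — column means:
  mean(X_1) = (5 + 7 + 2 + 3 + 2 + 1) / 6 = 20/6 = 3.3333
  mean(X_2) = (4 + 2 + 6 + 5 + 1 + 7) / 6 = 25/6 = 4.1667

Step 2 — sample covariance S[i,j] = (1/(n-1)) · Σ_k (x_{k,i} - mean_i) · (x_{k,j} - mean_j), with n-1 = 5.
  S[X_1,X_1] = ((1.6667)·(1.6667) + (3.6667)·(3.6667) + (-1.3333)·(-1.3333) + (-0.3333)·(-0.3333) + (-1.3333)·(-1.3333) + (-2.3333)·(-2.3333)) / 5 = 25.3333/5 = 5.0667
  S[X_1,X_2] = ((1.6667)·(-0.1667) + (3.6667)·(-2.1667) + (-1.3333)·(1.8333) + (-0.3333)·(0.8333) + (-1.3333)·(-3.1667) + (-2.3333)·(2.8333)) / 5 = -13.3333/5 = -2.6667
  S[X_2,X_2] = ((-0.1667)·(-0.1667) + (-2.1667)·(-2.1667) + (1.8333)·(1.8333) + (0.8333)·(0.8333) + (-3.1667)·(-3.1667) + (2.8333)·(2.8333)) / 5 = 26.8333/5 = 5.3667

S is symmetric (S[j,i] = S[i,j]). Assembling:

S = [[5.0667, -2.6667],
 [-2.6667, 5.3667]]


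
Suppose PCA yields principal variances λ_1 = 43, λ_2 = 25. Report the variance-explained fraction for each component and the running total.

Step 1 — total variance = trace(Sigma) = Σ λ_i = 43 + 25 = 68.

Step 2 — fraction explained by component i = λ_i / Σ λ:
  PC1: 43/68 = 0.6324
  PC2: 25/68 = 0.3676

Step 3 — cumulative fraction after k components = (λ_1 + ... + λ_k) / Σ λ:
  k = 1: 43/68 = 0.6324
  k = 2: (43 + 25)/68 = 68/68 = 1

Summary (fraction, with percent):

explained: PC1 0.6324 (63.24%), PC2 0.3676 (36.76%);  cumulative: 0.6324, 1


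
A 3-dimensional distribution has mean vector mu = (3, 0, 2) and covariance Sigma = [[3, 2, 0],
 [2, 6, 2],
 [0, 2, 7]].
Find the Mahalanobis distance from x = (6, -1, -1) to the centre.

Step 1 — centre the observation: (x - mu) = (3, -1, -3).

Step 2 — invert Sigma (cofactor / det for 3×3, or solve directly):
  Sigma^{-1} = [[0.4419, -0.1628, 0.0465],
 [-0.1628, 0.2442, -0.0698],
 [0.0465, -0.0698, 0.1628]].

Step 3 — form the quadratic (x - mu)^T · Sigma^{-1} · (x - mu):
  Sigma^{-1} · (x - mu) = (1.3488, -0.5233, -0.2791).
  (x - mu)^T · [Sigma^{-1} · (x - mu)] = (3)·(1.3488) + (-1)·(-0.5233) + (-3)·(-0.2791) = 5.407.

Step 4 — take square root: d = √(5.407) ≈ 2.3253.

d(x, mu) = √(5.407) ≈ 2.3253


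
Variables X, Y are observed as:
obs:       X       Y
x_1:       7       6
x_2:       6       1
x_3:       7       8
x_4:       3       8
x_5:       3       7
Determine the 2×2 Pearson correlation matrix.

Step 1 — column means:
  mean(X) = (7 + 6 + 7 + 3 + 3) / 5 = 26/5 = 5.2
  mean(Y) = (6 + 1 + 8 + 8 + 7) / 5 = 30/5 = 6

Step 2 — sample variances and covariances s[i,j] = (1/(n-1)) · Σ_k (x_{k,i} - mean_i) · (x_{k,j} - mean_j), with n-1 = 4:
  s[X,X] = ((1.8)·(1.8) + (0.8)·(0.8) + (1.8)·(1.8) + (-2.2)·(-2.2) + (-2.2)·(-2.2)) / 4 = 16.8/4 = 4.2
  s[X,Y] = ((1.8)·(0) + (0.8)·(-5) + (1.8)·(2) + (-2.2)·(2) + (-2.2)·(1)) / 4 = -7/4 = -1.75
  s[Y,Y] = ((0)·(0) + (-5)·(-5) + (2)·(2) + (2)·(2) + (1)·(1)) / 4 = 34/4 = 8.5
  Sample standard deviations s_i = √(s[i,i]):
  s(X) = √(4.2) = 2.0494
  s(Y) = √(8.5) = 2.9155

Step 3 — r_{ij} = s_{ij} / (s_i · s_j):
  r[X,X] = 1 (diagonal).
  r[X,Y] = -1.75 / (2.0494 · 2.9155) = -1.75 / 5.9749 = -0.2929
  r[Y,Y] = 1 (diagonal).

R is symmetric with unit diagonal. Assembling:

R = [[1, -0.2929],
 [-0.2929, 1]]


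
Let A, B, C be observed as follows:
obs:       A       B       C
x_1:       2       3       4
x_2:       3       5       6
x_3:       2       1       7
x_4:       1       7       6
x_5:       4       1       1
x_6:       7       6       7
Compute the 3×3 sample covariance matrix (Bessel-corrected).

Step 1 — column means:
  mean(A) = (2 + 3 + 2 + 1 + 4 + 7) / 6 = 19/6 = 3.1667
  mean(B) = (3 + 5 + 1 + 7 + 1 + 6) / 6 = 23/6 = 3.8333
  mean(C) = (4 + 6 + 7 + 6 + 1 + 7) / 6 = 31/6 = 5.1667

Step 2 — sample covariance S[i,j] = (1/(n-1)) · Σ_k (x_{k,i} - mean_i) · (x_{k,j} - mean_j), with n-1 = 5.
  S[A,A] = ((-1.1667)·(-1.1667) + (-0.1667)·(-0.1667) + (-1.1667)·(-1.1667) + (-2.1667)·(-2.1667) + (0.8333)·(0.8333) + (3.8333)·(3.8333)) / 5 = 22.8333/5 = 4.5667
  S[A,B] = ((-1.1667)·(-0.8333) + (-0.1667)·(1.1667) + (-1.1667)·(-2.8333) + (-2.1667)·(3.1667) + (0.8333)·(-2.8333) + (3.8333)·(2.1667)) / 5 = 3.1667/5 = 0.6333
  S[A,C] = ((-1.1667)·(-1.1667) + (-0.1667)·(0.8333) + (-1.1667)·(1.8333) + (-2.1667)·(0.8333) + (0.8333)·(-4.1667) + (3.8333)·(1.8333)) / 5 = 0.8333/5 = 0.1667
  S[B,B] = ((-0.8333)·(-0.8333) + (1.1667)·(1.1667) + (-2.8333)·(-2.8333) + (3.1667)·(3.1667) + (-2.8333)·(-2.8333) + (2.1667)·(2.1667)) / 5 = 32.8333/5 = 6.5667
  S[B,C] = ((-0.8333)·(-1.1667) + (1.1667)·(0.8333) + (-2.8333)·(1.8333) + (3.1667)·(0.8333) + (-2.8333)·(-4.1667) + (2.1667)·(1.8333)) / 5 = 15.1667/5 = 3.0333
  S[C,C] = ((-1.1667)·(-1.1667) + (0.8333)·(0.8333) + (1.8333)·(1.8333) + (0.8333)·(0.8333) + (-4.1667)·(-4.1667) + (1.8333)·(1.8333)) / 5 = 26.8333/5 = 5.3667

S is symmetric (S[j,i] = S[i,j]). Assembling:

S = [[4.5667, 0.6333, 0.1667],
 [0.6333, 6.5667, 3.0333],
 [0.1667, 3.0333, 5.3667]]


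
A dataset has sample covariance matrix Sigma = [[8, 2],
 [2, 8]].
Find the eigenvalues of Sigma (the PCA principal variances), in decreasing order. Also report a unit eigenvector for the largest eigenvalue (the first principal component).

Step 1 — characteristic polynomial of 2×2 Sigma:
  det(Sigma - λI) = λ² - trace · λ + det = 0.
  trace = 8 + 8 = 16, det = 8·8 - (2)² = 60.
Step 2 — discriminant:
  Δ = trace² - 4·det = 256 - 240 = 16.
Step 3 — eigenvalues:
  λ = (trace ± √Δ)/2 = (16 ± 4)/2,
  λ_1 = 10,  λ_2 = 6.

Step 4 — unit eigenvector for λ_1: solve (Sigma - λ_1 I)v = 0. First row:
  (8 - 10)·v_x + (2)·v_y = 0, i.e. (-2)·v_x + (2)·v_y = 0,
  so v ∝ (b, λ_1 - a) = (2, 2) = u.
  ||u|| = √((2)² + (2)²) = √(8) ≈ 2.8284,
  v_1 = u/||u|| ≈ (0.7071, 0.7071) (||v_1|| = 1).

λ_1 = 10,  λ_2 = 6;  v_1 ≈ (0.7071, 0.7071)


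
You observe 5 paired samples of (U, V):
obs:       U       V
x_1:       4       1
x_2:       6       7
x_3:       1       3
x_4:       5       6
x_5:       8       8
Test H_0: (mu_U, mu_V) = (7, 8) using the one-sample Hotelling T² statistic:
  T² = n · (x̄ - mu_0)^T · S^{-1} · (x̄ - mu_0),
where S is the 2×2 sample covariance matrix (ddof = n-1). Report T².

Step 1 — sample mean vector:
  mean(U) = (4 + 6 + 1 + 5 + 8) / 5 = 24/5 = 4.8
  mean(V) = (1 + 7 + 3 + 6 + 8) / 5 = 25/5 = 5
  x̄ = (4.8, 5),  deviation x̄ - mu_0 = (4.8, 5) - (7, 8) = (-2.2, -3).

Step 2 — sample covariance matrix, S[i,j] = (1/(n-1)) · Σ_k (x_{k,i} - mean_i) · (x_{k,j} - mean_j), divisor n-1 = 4:
  S[U,U] = ((-0.8)·(-0.8) + (1.2)·(1.2) + (-3.8)·(-3.8) + (0.2)·(0.2) + (3.2)·(3.2)) / 4 = 26.8/4 = 6.7
  S[U,V] = ((-0.8)·(-4) + (1.2)·(2) + (-3.8)·(-2) + (0.2)·(1) + (3.2)·(3)) / 4 = 23/4 = 5.75
  S[V,V] = ((-4)·(-4) + (2)·(2) + (-2)·(-2) + (1)·(1) + (3)·(3)) / 4 = 34/4 = 8.5
  S = [[6.7, 5.75],
 [5.75, 8.5]].

Step 3 — invert S. det(S) = 6.7·8.5 - (5.75)² = 23.8875.
  S^{-1} = (1/det) · [[d, -b], [-b, a]] = [[0.3558, -0.2407],
 [-0.2407, 0.2805]].

Step 4 — quadratic form (x̄ - mu_0)^T · S^{-1} · (x̄ - mu_0):
  S^{-1} · (x̄ - mu_0) = (-0.0607, -0.3119),
  (x̄ - mu_0)^T · [...] = (-2.2)·(-0.0607) + (-3)·(-0.3119) = 1.0692.

Step 5 — scale by n: T² = 5 · 1.0692 = 5.3459.

T² ≈ 5.3459


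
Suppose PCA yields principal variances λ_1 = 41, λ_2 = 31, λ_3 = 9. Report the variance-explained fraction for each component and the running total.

Step 1 — total variance = trace(Sigma) = Σ λ_i = 41 + 31 + 9 = 81.

Step 2 — fraction explained by component i = λ_i / Σ λ:
  PC1: 41/81 = 0.5062
  PC2: 31/81 = 0.3827
  PC3: 9/81 = 0.1111

Step 3 — cumulative fraction after k components = (λ_1 + ... + λ_k) / Σ λ:
  k = 1: 41/81 = 0.5062
  k = 2: (41 + 31)/81 = 72/81 = 0.8889
  k = 3: (41 + 31 + 9)/81 = 81/81 = 1

Summary (fraction, with percent):

explained: PC1 0.5062 (50.62%), PC2 0.3827 (38.27%), PC3 0.1111 (11.11%);  cumulative: 0.5062, 0.8889, 1


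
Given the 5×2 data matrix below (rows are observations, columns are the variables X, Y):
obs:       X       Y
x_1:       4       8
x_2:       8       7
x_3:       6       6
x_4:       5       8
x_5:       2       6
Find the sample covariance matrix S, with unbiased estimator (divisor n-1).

Step 1 — column means:
  mean(X) = (4 + 8 + 6 + 5 + 2) / 5 = 25/5 = 5
  mean(Y) = (8 + 7 + 6 + 8 + 6) / 5 = 35/5 = 7

Step 2 — sample covariance S[i,j] = (1/(n-1)) · Σ_k (x_{k,i} - mean_i) · (x_{k,j} - mean_j), with n-1 = 4.
  S[X,X] = ((-1)·(-1) + (3)·(3) + (1)·(1) + (0)·(0) + (-3)·(-3)) / 4 = 20/4 = 5
  S[X,Y] = ((-1)·(1) + (3)·(0) + (1)·(-1) + (0)·(1) + (-3)·(-1)) / 4 = 1/4 = 0.25
  S[Y,Y] = ((1)·(1) + (0)·(0) + (-1)·(-1) + (1)·(1) + (-1)·(-1)) / 4 = 4/4 = 1

S is symmetric (S[j,i] = S[i,j]). Assembling:

S = [[5, 0.25],
 [0.25, 1]]


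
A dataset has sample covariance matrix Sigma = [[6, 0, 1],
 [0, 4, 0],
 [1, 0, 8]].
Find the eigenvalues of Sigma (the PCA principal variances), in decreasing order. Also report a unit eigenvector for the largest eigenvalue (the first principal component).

Step 1 — characteristic polynomial p(λ) = det(λI - Sigma) = λ³ - tr·λ² + c_1·λ - det, where tr = trace, c_1 = sum of the principal 2×2 minors, det = det(Sigma):
  tr = 6 + 4 + 8 = 18,
  c_1 = (6·4 - (0)²) + (6·8 - (1)²) + (4·8 - (0)²) = 24 + 47 + 32 = 103,
  det = 6·(4·8 - (0)²) - (0)·((0)·8 - (0)·(1)) + (1)·((0)·(0) - 4·(1)) = 6·(32) - (0)·(0) + (1)·(-4) = 188.
  So p(λ) = λ³ - 18λ² + 103λ - 188.
Step 2 — look for an integer root (rational root theorem: any rational root is an integer divisor of 188). Testing λ = 4:
  p(4) = 64 - 288 + 412 - 188 = 0  ✓
  Dividing out (λ - 4): p(λ) = (λ - 4)(λ² - 14λ + 47).
Step 3 — remaining eigenvalues from the quadratic λ² - 14λ + 47 = 0:
  Δ = 14² - 4·47 = 196 - 188 = 8,  λ = (14 ± √8)/2 = (14 ± 2.8284)/2 ≈ 8.4142 or 5.5858.
  Sorted: λ_1 = 8.4142,  λ_2 = 5.5858,  λ_3 = 4  (check: sum = 18 = tr ✓).

Step 4 — unit eigenvector for λ_1 ≈ 8.4142: v spans the null space of (Sigma - λ_1 I), whose rows are
  r_1 = (-2.4142, 0, 1),  r_2 = (0, -4.4142, 0),  r_3 = (1, 0, -0.4142).
  v is orthogonal to every row, so take v ∝ r_1 × r_2 = ((0)·(0) - (1)·(-4.4142), (1)·(0) - (-2.4142)·(0), (-2.4142)·(-4.4142) - (0)·(0)) ≈ (4.4142, 0, 10.6569).
  Let u = (4.4142, 0, 10.6569).
  ||u|| = √((4.4142)² + (0)² + (10.6569)²) = √(133.0538) ≈ 11.5349,  v_1 = u/||u|| ≈ (0.3827, 0, 0.9239) (||v_1|| = 1).

λ_1 = 8.4142,  λ_2 = 5.5858,  λ_3 = 4;  v_1 ≈ (0.3827, 0, 0.9239)


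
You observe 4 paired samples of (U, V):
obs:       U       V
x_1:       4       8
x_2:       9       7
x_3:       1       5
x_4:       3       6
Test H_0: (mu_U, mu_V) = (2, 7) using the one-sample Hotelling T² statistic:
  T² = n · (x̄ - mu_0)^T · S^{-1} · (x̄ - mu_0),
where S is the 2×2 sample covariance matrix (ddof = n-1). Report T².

Step 1 — sample mean vector:
  mean(U) = (4 + 9 + 1 + 3) / 4 = 17/4 = 4.25
  mean(V) = (8 + 7 + 5 + 6) / 4 = 26/4 = 6.5
  x̄ = (4.25, 6.5),  deviation x̄ - mu_0 = (4.25, 6.5) - (2, 7) = (2.25, -0.5).

Step 2 — sample covariance matrix, S[i,j] = (1/(n-1)) · Σ_k (x_{k,i} - mean_i) · (x_{k,j} - mean_j), divisor n-1 = 3:
  S[U,U] = ((-0.25)·(-0.25) + (4.75)·(4.75) + (-3.25)·(-3.25) + (-1.25)·(-1.25)) / 3 = 34.75/3 = 11.5833
  S[U,V] = ((-0.25)·(1.5) + (4.75)·(0.5) + (-3.25)·(-1.5) + (-1.25)·(-0.5)) / 3 = 7.5/3 = 2.5
  S[V,V] = ((1.5)·(1.5) + (0.5)·(0.5) + (-1.5)·(-1.5) + (-0.5)·(-0.5)) / 3 = 5/3 = 1.6667
  S = [[11.5833, 2.5],
 [2.5, 1.6667]].

Step 3 — invert S. det(S) = 11.5833·1.6667 - (2.5)² = 13.0556.
  S^{-1} = (1/det) · [[d, -b], [-b, a]] = [[0.1277, -0.1915],
 [-0.1915, 0.8872]].

Step 4 — quadratic form (x̄ - mu_0)^T · S^{-1} · (x̄ - mu_0):
  S^{-1} · (x̄ - mu_0) = (0.383, -0.8745),
  (x̄ - mu_0)^T · [...] = (2.25)·(0.383) + (-0.5)·(-0.8745) = 1.2989.

Step 5 — scale by n: T² = 4 · 1.2989 = 5.1957.

T² ≈ 5.1957


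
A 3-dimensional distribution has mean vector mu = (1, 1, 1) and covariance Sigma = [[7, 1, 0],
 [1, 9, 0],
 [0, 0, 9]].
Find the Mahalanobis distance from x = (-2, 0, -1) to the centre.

Step 1 — centre the observation: (x - mu) = (-3, -1, -2).

Step 2 — invert Sigma (cofactor / det for 3×3, or solve directly):
  Sigma^{-1} = [[0.1452, -0.0161, 0],
 [-0.0161, 0.1129, 0],
 [0, 0, 0.1111]].

Step 3 — form the quadratic (x - mu)^T · Sigma^{-1} · (x - mu):
  Sigma^{-1} · (x - mu) = (-0.4194, -0.0645, -0.2222).
  (x - mu)^T · [Sigma^{-1} · (x - mu)] = (-3)·(-0.4194) + (-1)·(-0.0645) + (-2)·(-0.2222) = 1.767.

Step 4 — take square root: d = √(1.767) ≈ 1.3293.

d(x, mu) = √(1.767) ≈ 1.3293


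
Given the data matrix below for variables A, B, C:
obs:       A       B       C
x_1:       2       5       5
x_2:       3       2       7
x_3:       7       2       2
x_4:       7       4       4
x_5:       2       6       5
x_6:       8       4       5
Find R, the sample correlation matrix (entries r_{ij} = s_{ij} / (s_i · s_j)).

Step 1 — column means:
  mean(A) = (2 + 3 + 7 + 7 + 2 + 8) / 6 = 29/6 = 4.8333
  mean(B) = (5 + 2 + 2 + 4 + 6 + 4) / 6 = 23/6 = 3.8333
  mean(C) = (5 + 7 + 2 + 4 + 5 + 5) / 6 = 28/6 = 4.6667

Step 2 — sample variances and covariances s[i,j] = (1/(n-1)) · Σ_k (x_{k,i} - mean_i) · (x_{k,j} - mean_j), with n-1 = 5:
  s[A,A] = ((-2.8333)·(-2.8333) + (-1.8333)·(-1.8333) + (2.1667)·(2.1667) + (2.1667)·(2.1667) + (-2.8333)·(-2.8333) + (3.1667)·(3.1667)) / 5 = 38.8333/5 = 7.7667
  s[A,B] = ((-2.8333)·(1.1667) + (-1.8333)·(-1.8333) + (2.1667)·(-1.8333) + (2.1667)·(0.1667) + (-2.8333)·(2.1667) + (3.1667)·(0.1667)) / 5 = -9.1667/5 = -1.8333
  s[A,C] = ((-2.8333)·(0.3333) + (-1.8333)·(2.3333) + (2.1667)·(-2.6667) + (2.1667)·(-0.6667) + (-2.8333)·(0.3333) + (3.1667)·(0.3333)) / 5 = -12.3333/5 = -2.4667
  s[B,B] = ((1.1667)·(1.1667) + (-1.8333)·(-1.8333) + (-1.8333)·(-1.8333) + (0.1667)·(0.1667) + (2.1667)·(2.1667) + (0.1667)·(0.1667)) / 5 = 12.8333/5 = 2.5667
  s[B,C] = ((1.1667)·(0.3333) + (-1.8333)·(2.3333) + (-1.8333)·(-2.6667) + (0.1667)·(-0.6667) + (2.1667)·(0.3333) + (0.1667)·(0.3333)) / 5 = 1.6667/5 = 0.3333
  s[C,C] = ((0.3333)·(0.3333) + (2.3333)·(2.3333) + (-2.6667)·(-2.6667) + (-0.6667)·(-0.6667) + (0.3333)·(0.3333) + (0.3333)·(0.3333)) / 5 = 13.3333/5 = 2.6667
  Sample standard deviations s_i = √(s[i,i]):
  s(A) = √(7.7667) = 2.7869
  s(B) = √(2.5667) = 1.6021
  s(C) = √(2.6667) = 1.633

Step 3 — r_{ij} = s_{ij} / (s_i · s_j):
  r[A,A] = 1 (diagonal).
  r[A,B] = -1.8333 / (2.7869 · 1.6021) = -1.8333 / 4.4648 = -0.4106
  r[A,C] = -2.4667 / (2.7869 · 1.633) = -2.4667 / 4.5509 = -0.542
  r[B,B] = 1 (diagonal).
  r[B,C] = 0.3333 / (1.6021 · 1.633) = 0.3333 / 2.6162 = 0.1274
  r[C,C] = 1 (diagonal).

R is symmetric with unit diagonal. Assembling:

R = [[1, -0.4106, -0.542],
 [-0.4106, 1, 0.1274],
 [-0.542, 0.1274, 1]]


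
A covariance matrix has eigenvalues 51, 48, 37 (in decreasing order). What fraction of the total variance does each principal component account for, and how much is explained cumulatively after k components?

Step 1 — total variance = trace(Sigma) = Σ λ_i = 51 + 48 + 37 = 136.

Step 2 — fraction explained by component i = λ_i / Σ λ:
  PC1: 51/136 = 0.375
  PC2: 48/136 = 0.3529
  PC3: 37/136 = 0.2721

Step 3 — cumulative fraction after k components = (λ_1 + ... + λ_k) / Σ λ:
  k = 1: 51/136 = 0.375
  k = 2: (51 + 48)/136 = 99/136 = 0.7279
  k = 3: (51 + 48 + 37)/136 = 136/136 = 1

Summary (fraction, with percent):

explained: PC1 0.375 (37.5%), PC2 0.3529 (35.29%), PC3 0.2721 (27.21%);  cumulative: 0.375, 0.7279, 1


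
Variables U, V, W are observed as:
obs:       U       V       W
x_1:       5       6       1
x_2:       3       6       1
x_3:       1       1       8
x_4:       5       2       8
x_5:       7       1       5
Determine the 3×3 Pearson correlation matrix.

Step 1 — column means:
  mean(U) = (5 + 3 + 1 + 5 + 7) / 5 = 21/5 = 4.2
  mean(V) = (6 + 6 + 1 + 2 + 1) / 5 = 16/5 = 3.2
  mean(W) = (1 + 1 + 8 + 8 + 5) / 5 = 23/5 = 4.6

Step 2 — sample variances and covariances s[i,j] = (1/(n-1)) · Σ_k (x_{k,i} - mean_i) · (x_{k,j} - mean_j), with n-1 = 4:
  s[U,U] = ((0.8)·(0.8) + (-1.2)·(-1.2) + (-3.2)·(-3.2) + (0.8)·(0.8) + (2.8)·(2.8)) / 4 = 20.8/4 = 5.2
  s[U,V] = ((0.8)·(2.8) + (-1.2)·(2.8) + (-3.2)·(-2.2) + (0.8)·(-1.2) + (2.8)·(-2.2)) / 4 = -1.2/4 = -0.3
  s[U,W] = ((0.8)·(-3.6) + (-1.2)·(-3.6) + (-3.2)·(3.4) + (0.8)·(3.4) + (2.8)·(0.4)) / 4 = -5.6/4 = -1.4
  s[V,V] = ((2.8)·(2.8) + (2.8)·(2.8) + (-2.2)·(-2.2) + (-1.2)·(-1.2) + (-2.2)·(-2.2)) / 4 = 26.8/4 = 6.7
  s[V,W] = ((2.8)·(-3.6) + (2.8)·(-3.6) + (-2.2)·(3.4) + (-1.2)·(3.4) + (-2.2)·(0.4)) / 4 = -32.6/4 = -8.15
  s[W,W] = ((-3.6)·(-3.6) + (-3.6)·(-3.6) + (3.4)·(3.4) + (3.4)·(3.4) + (0.4)·(0.4)) / 4 = 49.2/4 = 12.3
  Sample standard deviations s_i = √(s[i,i]):
  s(U) = √(5.2) = 2.2804
  s(V) = √(6.7) = 2.5884
  s(W) = √(12.3) = 3.5071

Step 3 — r_{ij} = s_{ij} / (s_i · s_j):
  r[U,U] = 1 (diagonal).
  r[U,V] = -0.3 / (2.2804 · 2.5884) = -0.3 / 5.9025 = -0.0508
  r[U,W] = -1.4 / (2.2804 · 3.5071) = -1.4 / 7.9975 = -0.1751
  r[V,V] = 1 (diagonal).
  r[V,W] = -8.15 / (2.5884 · 3.5071) = -8.15 / 9.078 = -0.8978
  r[W,W] = 1 (diagonal).

R is symmetric with unit diagonal. Assembling:

R = [[1, -0.0508, -0.1751],
 [-0.0508, 1, -0.8978],
 [-0.1751, -0.8978, 1]]


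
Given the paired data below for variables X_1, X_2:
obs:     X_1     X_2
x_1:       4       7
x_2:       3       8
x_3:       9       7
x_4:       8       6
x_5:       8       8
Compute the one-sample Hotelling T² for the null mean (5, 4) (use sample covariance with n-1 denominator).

Step 1 — sample mean vector:
  mean(X_1) = (4 + 3 + 9 + 8 + 8) / 5 = 32/5 = 6.4
  mean(X_2) = (7 + 8 + 7 + 6 + 8) / 5 = 36/5 = 7.2
  x̄ = (6.4, 7.2),  deviation x̄ - mu_0 = (6.4, 7.2) - (5, 4) = (1.4, 3.2).

Step 2 — sample covariance matrix, S[i,j] = (1/(n-1)) · Σ_k (x_{k,i} - mean_i) · (x_{k,j} - mean_j), divisor n-1 = 4:
  S[X_1,X_1] = ((-2.4)·(-2.4) + (-3.4)·(-3.4) + (2.6)·(2.6) + (1.6)·(1.6) + (1.6)·(1.6)) / 4 = 29.2/4 = 7.3
  S[X_1,X_2] = ((-2.4)·(-0.2) + (-3.4)·(0.8) + (2.6)·(-0.2) + (1.6)·(-1.2) + (1.6)·(0.8)) / 4 = -3.4/4 = -0.85
  S[X_2,X_2] = ((-0.2)·(-0.2) + (0.8)·(0.8) + (-0.2)·(-0.2) + (-1.2)·(-1.2) + (0.8)·(0.8)) / 4 = 2.8/4 = 0.7
  S = [[7.3, -0.85],
 [-0.85, 0.7]].

Step 3 — invert S. det(S) = 7.3·0.7 - (-0.85)² = 4.3875.
  S^{-1} = (1/det) · [[d, -b], [-b, a]] = [[0.1595, 0.1937],
 [0.1937, 1.6638]].

Step 4 — quadratic form (x̄ - mu_0)^T · S^{-1} · (x̄ - mu_0):
  S^{-1} · (x̄ - mu_0) = (0.8433, 5.5954),
  (x̄ - mu_0)^T · [...] = (1.4)·(0.8433) + (3.2)·(5.5954) = 19.086.

Step 5 — scale by n: T² = 5 · 19.086 = 95.4302.

T² ≈ 95.4302


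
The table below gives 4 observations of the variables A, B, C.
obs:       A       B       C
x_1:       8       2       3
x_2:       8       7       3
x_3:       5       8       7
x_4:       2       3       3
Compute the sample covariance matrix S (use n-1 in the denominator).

Step 1 — column means:
  mean(A) = (8 + 8 + 5 + 2) / 4 = 23/4 = 5.75
  mean(B) = (2 + 7 + 8 + 3) / 4 = 20/4 = 5
  mean(C) = (3 + 3 + 7 + 3) / 4 = 16/4 = 4

Step 2 — sample covariance S[i,j] = (1/(n-1)) · Σ_k (x_{k,i} - mean_i) · (x_{k,j} - mean_j), with n-1 = 3.
  S[A,A] = ((2.25)·(2.25) + (2.25)·(2.25) + (-0.75)·(-0.75) + (-3.75)·(-3.75)) / 3 = 24.75/3 = 8.25
  S[A,B] = ((2.25)·(-3) + (2.25)·(2) + (-0.75)·(3) + (-3.75)·(-2)) / 3 = 3/3 = 1
  S[A,C] = ((2.25)·(-1) + (2.25)·(-1) + (-0.75)·(3) + (-3.75)·(-1)) / 3 = -3/3 = -1
  S[B,B] = ((-3)·(-3) + (2)·(2) + (3)·(3) + (-2)·(-2)) / 3 = 26/3 = 8.6667
  S[B,C] = ((-3)·(-1) + (2)·(-1) + (3)·(3) + (-2)·(-1)) / 3 = 12/3 = 4
  S[C,C] = ((-1)·(-1) + (-1)·(-1) + (3)·(3) + (-1)·(-1)) / 3 = 12/3 = 4

S is symmetric (S[j,i] = S[i,j]). Assembling:

S = [[8.25, 1, -1],
 [1, 8.6667, 4],
 [-1, 4, 4]]


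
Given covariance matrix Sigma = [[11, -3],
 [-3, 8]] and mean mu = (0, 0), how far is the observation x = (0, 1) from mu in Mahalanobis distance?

Step 1 — centre the observation: (x - mu) = (0, 1).

Step 2 — invert Sigma. det(Sigma) = 11·8 - (-3)² = 79.
  Sigma^{-1} = (1/det) · [[d, -b], [-b, a]] = [[0.1013, 0.038],
 [0.038, 0.1392]].

Step 3 — form the quadratic (x - mu)^T · Sigma^{-1} · (x - mu):
  Sigma^{-1} · (x - mu) = (0.038, 0.1392).
  (x - mu)^T · [Sigma^{-1} · (x - mu)] = (0)·(0.038) + (1)·(0.1392) = 0.1392.

Step 4 — take square root: d = √(0.1392) ≈ 0.3731.

d(x, mu) = √(0.1392) ≈ 0.3731


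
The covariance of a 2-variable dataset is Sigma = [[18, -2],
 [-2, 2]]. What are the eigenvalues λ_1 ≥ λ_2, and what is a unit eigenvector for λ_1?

Step 1 — characteristic polynomial of 2×2 Sigma:
  det(Sigma - λI) = λ² - trace · λ + det = 0.
  trace = 18 + 2 = 20, det = 18·2 - (-2)² = 32.
Step 2 — discriminant:
  Δ = trace² - 4·det = 400 - 128 = 272.
Step 3 — eigenvalues:
  λ = (trace ± √Δ)/2 = (20 ± 16.4924)/2,
  λ_1 = 18.2462,  λ_2 = 1.7538.

Step 4 — unit eigenvector for λ_1: solve (Sigma - λ_1 I)v = 0. First row:
  (18 - 18.2462)·v_x + (-2)·v_y = 0, i.e. (-0.2462)·v_x + (-2)·v_y = 0,
  so v ∝ (b, λ_1 - a) = (-2, 0.2462); multiply by -1 so the first entry is positive: u = (2, -0.2462).
  ||u|| = √((2)² + (-0.2462)²) = √(4.0606) ≈ 2.0151,
  v_1 = u/||u|| ≈ (0.9925, -0.1222) (||v_1|| = 1).

λ_1 = 18.2462,  λ_2 = 1.7538;  v_1 ≈ (0.9925, -0.1222)


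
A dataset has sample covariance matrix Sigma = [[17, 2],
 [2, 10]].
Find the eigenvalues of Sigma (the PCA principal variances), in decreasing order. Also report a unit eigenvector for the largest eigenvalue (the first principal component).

Step 1 — characteristic polynomial of 2×2 Sigma:
  det(Sigma - λI) = λ² - trace · λ + det = 0.
  trace = 17 + 10 = 27, det = 17·10 - (2)² = 166.
Step 2 — discriminant:
  Δ = trace² - 4·det = 729 - 664 = 65.
Step 3 — eigenvalues:
  λ = (trace ± √Δ)/2 = (27 ± 8.0623)/2,
  λ_1 = 17.5311,  λ_2 = 9.4689.

Step 4 — unit eigenvector for λ_1: solve (Sigma - λ_1 I)v = 0. First row:
  (17 - 17.5311)·v_x + (2)·v_y = 0, i.e. (-0.5311)·v_x + (2)·v_y = 0,
  so v ∝ (b, λ_1 - a) = (2, 0.5311) = u.
  ||u|| = √((2)² + (0.5311)²) = √(4.2821) ≈ 2.0693,
  v_1 = u/||u|| ≈ (0.9665, 0.2567) (||v_1|| = 1).

λ_1 = 17.5311,  λ_2 = 9.4689;  v_1 ≈ (0.9665, 0.2567)


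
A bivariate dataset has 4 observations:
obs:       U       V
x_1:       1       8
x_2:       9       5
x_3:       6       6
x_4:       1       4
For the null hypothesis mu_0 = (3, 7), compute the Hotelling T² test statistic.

Step 1 — sample mean vector:
  mean(U) = (1 + 9 + 6 + 1) / 4 = 17/4 = 4.25
  mean(V) = (8 + 5 + 6 + 4) / 4 = 23/4 = 5.75
  x̄ = (4.25, 5.75),  deviation x̄ - mu_0 = (4.25, 5.75) - (3, 7) = (1.25, -1.25).

Step 2 — sample covariance matrix, S[i,j] = (1/(n-1)) · Σ_k (x_{k,i} - mean_i) · (x_{k,j} - mean_j), divisor n-1 = 3:
  S[U,U] = ((-3.25)·(-3.25) + (4.75)·(4.75) + (1.75)·(1.75) + (-3.25)·(-3.25)) / 3 = 46.75/3 = 15.5833
  S[U,V] = ((-3.25)·(2.25) + (4.75)·(-0.75) + (1.75)·(0.25) + (-3.25)·(-1.75)) / 3 = -4.75/3 = -1.5833
  S[V,V] = ((2.25)·(2.25) + (-0.75)·(-0.75) + (0.25)·(0.25) + (-1.75)·(-1.75)) / 3 = 8.75/3 = 2.9167
  S = [[15.5833, -1.5833],
 [-1.5833, 2.9167]].

Step 3 — invert S. det(S) = 15.5833·2.9167 - (-1.5833)² = 42.9444.
  S^{-1} = (1/det) · [[d, -b], [-b, a]] = [[0.0679, 0.0369],
 [0.0369, 0.3629]].

Step 4 — quadratic form (x̄ - mu_0)^T · S^{-1} · (x̄ - mu_0):
  S^{-1} · (x̄ - mu_0) = (0.0388, -0.4075),
  (x̄ - mu_0)^T · [...] = (1.25)·(0.0388) + (-1.25)·(-0.4075) = 0.5579.

Step 5 — scale by n: T² = 4 · 0.5579 = 2.2316.

T² ≈ 2.2316


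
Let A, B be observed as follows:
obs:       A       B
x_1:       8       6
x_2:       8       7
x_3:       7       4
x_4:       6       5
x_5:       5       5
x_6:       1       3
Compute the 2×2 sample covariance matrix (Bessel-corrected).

Step 1 — column means:
  mean(A) = (8 + 8 + 7 + 6 + 5 + 1) / 6 = 35/6 = 5.8333
  mean(B) = (6 + 7 + 4 + 5 + 5 + 3) / 6 = 30/6 = 5

Step 2 — sample covariance S[i,j] = (1/(n-1)) · Σ_k (x_{k,i} - mean_i) · (x_{k,j} - mean_j), with n-1 = 5.
  S[A,A] = ((2.1667)·(2.1667) + (2.1667)·(2.1667) + (1.1667)·(1.1667) + (0.1667)·(0.1667) + (-0.8333)·(-0.8333) + (-4.8333)·(-4.8333)) / 5 = 34.8333/5 = 6.9667
  S[A,B] = ((2.1667)·(1) + (2.1667)·(2) + (1.1667)·(-1) + (0.1667)·(0) + (-0.8333)·(0) + (-4.8333)·(-2)) / 5 = 15/5 = 3
  S[B,B] = ((1)·(1) + (2)·(2) + (-1)·(-1) + (0)·(0) + (0)·(0) + (-2)·(-2)) / 5 = 10/5 = 2

S is symmetric (S[j,i] = S[i,j]). Assembling:

S = [[6.9667, 3],
 [3, 2]]


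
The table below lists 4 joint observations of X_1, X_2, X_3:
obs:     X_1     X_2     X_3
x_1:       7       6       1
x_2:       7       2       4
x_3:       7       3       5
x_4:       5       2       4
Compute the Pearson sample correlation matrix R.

Step 1 — column means:
  mean(X_1) = (7 + 7 + 7 + 5) / 4 = 26/4 = 6.5
  mean(X_2) = (6 + 2 + 3 + 2) / 4 = 13/4 = 3.25
  mean(X_3) = (1 + 4 + 5 + 4) / 4 = 14/4 = 3.5

Step 2 — sample variances and covariances s[i,j] = (1/(n-1)) · Σ_k (x_{k,i} - mean_i) · (x_{k,j} - mean_j), with n-1 = 3:
  s[X_1,X_1] = ((0.5)·(0.5) + (0.5)·(0.5) + (0.5)·(0.5) + (-1.5)·(-1.5)) / 3 = 3/3 = 1
  s[X_1,X_2] = ((0.5)·(2.75) + (0.5)·(-1.25) + (0.5)·(-0.25) + (-1.5)·(-1.25)) / 3 = 2.5/3 = 0.8333
  s[X_1,X_3] = ((0.5)·(-2.5) + (0.5)·(0.5) + (0.5)·(1.5) + (-1.5)·(0.5)) / 3 = -1/3 = -0.3333
  s[X_2,X_2] = ((2.75)·(2.75) + (-1.25)·(-1.25) + (-0.25)·(-0.25) + (-1.25)·(-1.25)) / 3 = 10.75/3 = 3.5833
  s[X_2,X_3] = ((2.75)·(-2.5) + (-1.25)·(0.5) + (-0.25)·(1.5) + (-1.25)·(0.5)) / 3 = -8.5/3 = -2.8333
  s[X_3,X_3] = ((-2.5)·(-2.5) + (0.5)·(0.5) + (1.5)·(1.5) + (0.5)·(0.5)) / 3 = 9/3 = 3
  Sample standard deviations s_i = √(s[i,i]):
  s(X_1) = √(1) = 1
  s(X_2) = √(3.5833) = 1.893
  s(X_3) = √(3) = 1.7321

Step 3 — r_{ij} = s_{ij} / (s_i · s_j):
  r[X_1,X_1] = 1 (diagonal).
  r[X_1,X_2] = 0.8333 / (1 · 1.893) = 0.8333 / 1.893 = 0.4402
  r[X_1,X_3] = -0.3333 / (1 · 1.7321) = -0.3333 / 1.7321 = -0.1925
  r[X_2,X_2] = 1 (diagonal).
  r[X_2,X_3] = -2.8333 / (1.893 · 1.7321) = -2.8333 / 3.2787 = -0.8642
  r[X_3,X_3] = 1 (diagonal).

R is symmetric with unit diagonal. Assembling:

R = [[1, 0.4402, -0.1925],
 [0.4402, 1, -0.8642],
 [-0.1925, -0.8642, 1]]


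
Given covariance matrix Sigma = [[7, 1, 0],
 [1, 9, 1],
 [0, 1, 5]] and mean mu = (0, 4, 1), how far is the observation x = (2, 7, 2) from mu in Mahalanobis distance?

Step 1 — centre the observation: (x - mu) = (2, 3, 1).

Step 2 — invert Sigma (cofactor / det for 3×3, or solve directly):
  Sigma^{-1} = [[0.1452, -0.0165, 0.0033],
 [-0.0165, 0.1155, -0.0231],
 [0.0033, -0.0231, 0.2046]].

Step 3 — form the quadratic (x - mu)^T · Sigma^{-1} · (x - mu):
  Sigma^{-1} · (x - mu) = (0.2442, 0.2904, 0.1419).
  (x - mu)^T · [Sigma^{-1} · (x - mu)] = (2)·(0.2442) + (3)·(0.2904) + (1)·(0.1419) = 1.5017.

Step 4 — take square root: d = √(1.5017) ≈ 1.2254.

d(x, mu) = √(1.5017) ≈ 1.2254


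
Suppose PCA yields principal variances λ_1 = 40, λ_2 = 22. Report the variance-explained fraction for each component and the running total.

Step 1 — total variance = trace(Sigma) = Σ λ_i = 40 + 22 = 62.

Step 2 — fraction explained by component i = λ_i / Σ λ:
  PC1: 40/62 = 0.6452
  PC2: 22/62 = 0.3548

Step 3 — cumulative fraction after k components = (λ_1 + ... + λ_k) / Σ λ:
  k = 1: 40/62 = 0.6452
  k = 2: (40 + 22)/62 = 62/62 = 1

Summary (fraction, with percent):

explained: PC1 0.6452 (64.52%), PC2 0.3548 (35.48%);  cumulative: 0.6452, 1


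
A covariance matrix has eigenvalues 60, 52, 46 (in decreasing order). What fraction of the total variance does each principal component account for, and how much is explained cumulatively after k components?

Step 1 — total variance = trace(Sigma) = Σ λ_i = 60 + 52 + 46 = 158.

Step 2 — fraction explained by component i = λ_i / Σ λ:
  PC1: 60/158 = 0.3797
  PC2: 52/158 = 0.3291
  PC3: 46/158 = 0.2911

Step 3 — cumulative fraction after k components = (λ_1 + ... + λ_k) / Σ λ:
  k = 1: 60/158 = 0.3797
  k = 2: (60 + 52)/158 = 112/158 = 0.7089
  k = 3: (60 + 52 + 46)/158 = 158/158 = 1

Summary (fraction, with percent):

explained: PC1 0.3797 (37.97%), PC2 0.3291 (32.91%), PC3 0.2911 (29.11%);  cumulative: 0.3797, 0.7089, 1


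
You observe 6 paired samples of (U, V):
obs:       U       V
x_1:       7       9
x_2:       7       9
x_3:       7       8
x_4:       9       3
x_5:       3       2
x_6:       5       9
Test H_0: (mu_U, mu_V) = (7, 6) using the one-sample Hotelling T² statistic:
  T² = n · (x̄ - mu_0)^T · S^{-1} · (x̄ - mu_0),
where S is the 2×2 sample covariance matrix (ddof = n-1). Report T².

Step 1 — sample mean vector:
  mean(U) = (7 + 7 + 7 + 9 + 3 + 5) / 6 = 38/6 = 6.3333
  mean(V) = (9 + 9 + 8 + 3 + 2 + 9) / 6 = 40/6 = 6.6667
  x̄ = (6.3333, 6.6667),  deviation x̄ - mu_0 = (6.3333, 6.6667) - (7, 6) = (-0.6667, 0.6667).

Step 2 — sample covariance matrix, S[i,j] = (1/(n-1)) · Σ_k (x_{k,i} - mean_i) · (x_{k,j} - mean_j), divisor n-1 = 5:
  S[U,U] = ((0.6667)·(0.6667) + (0.6667)·(0.6667) + (0.6667)·(0.6667) + (2.6667)·(2.6667) + (-3.3333)·(-3.3333) + (-1.3333)·(-1.3333)) / 5 = 21.3333/5 = 4.2667
  S[U,V] = ((0.6667)·(2.3333) + (0.6667)·(2.3333) + (0.6667)·(1.3333) + (2.6667)·(-3.6667) + (-3.3333)·(-4.6667) + (-1.3333)·(2.3333)) / 5 = 6.6667/5 = 1.3333
  S[V,V] = ((2.3333)·(2.3333) + (2.3333)·(2.3333) + (1.3333)·(1.3333) + (-3.6667)·(-3.6667) + (-4.6667)·(-4.6667) + (2.3333)·(2.3333)) / 5 = 53.3333/5 = 10.6667
  S = [[4.2667, 1.3333],
 [1.3333, 10.6667]].

Step 3 — invert S. det(S) = 4.2667·10.6667 - (1.3333)² = 43.7333.
  S^{-1} = (1/det) · [[d, -b], [-b, a]] = [[0.2439, -0.0305],
 [-0.0305, 0.0976]].

Step 4 — quadratic form (x̄ - mu_0)^T · S^{-1} · (x̄ - mu_0):
  S^{-1} · (x̄ - mu_0) = (-0.1829, 0.0854),
  (x̄ - mu_0)^T · [...] = (-0.6667)·(-0.1829) + (0.6667)·(0.0854) = 0.1789.

Step 5 — scale by n: T² = 6 · 0.1789 = 1.0732.

T² ≈ 1.0732


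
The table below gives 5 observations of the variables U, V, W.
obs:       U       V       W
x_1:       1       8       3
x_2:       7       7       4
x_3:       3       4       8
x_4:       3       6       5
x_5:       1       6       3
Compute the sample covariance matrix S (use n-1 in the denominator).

Step 1 — column means:
  mean(U) = (1 + 7 + 3 + 3 + 1) / 5 = 15/5 = 3
  mean(V) = (8 + 7 + 4 + 6 + 6) / 5 = 31/5 = 6.2
  mean(W) = (3 + 4 + 8 + 5 + 3) / 5 = 23/5 = 4.6

Step 2 — sample covariance S[i,j] = (1/(n-1)) · Σ_k (x_{k,i} - mean_i) · (x_{k,j} - mean_j), with n-1 = 4.
  S[U,U] = ((-2)·(-2) + (4)·(4) + (0)·(0) + (0)·(0) + (-2)·(-2)) / 4 = 24/4 = 6
  S[U,V] = ((-2)·(1.8) + (4)·(0.8) + (0)·(-2.2) + (0)·(-0.2) + (-2)·(-0.2)) / 4 = 0/4 = 0
  S[U,W] = ((-2)·(-1.6) + (4)·(-0.6) + (0)·(3.4) + (0)·(0.4) + (-2)·(-1.6)) / 4 = 4/4 = 1
  S[V,V] = ((1.8)·(1.8) + (0.8)·(0.8) + (-2.2)·(-2.2) + (-0.2)·(-0.2) + (-0.2)·(-0.2)) / 4 = 8.8/4 = 2.2
  S[V,W] = ((1.8)·(-1.6) + (0.8)·(-0.6) + (-2.2)·(3.4) + (-0.2)·(0.4) + (-0.2)·(-1.6)) / 4 = -10.6/4 = -2.65
  S[W,W] = ((-1.6)·(-1.6) + (-0.6)·(-0.6) + (3.4)·(3.4) + (0.4)·(0.4) + (-1.6)·(-1.6)) / 4 = 17.2/4 = 4.3

S is symmetric (S[j,i] = S[i,j]). Assembling:

S = [[6, 0, 1],
 [0, 2.2, -2.65],
 [1, -2.65, 4.3]]


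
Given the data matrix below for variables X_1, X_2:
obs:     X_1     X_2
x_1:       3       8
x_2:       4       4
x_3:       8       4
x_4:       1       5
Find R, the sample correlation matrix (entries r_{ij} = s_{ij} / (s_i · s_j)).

Step 1 — column means:
  mean(X_1) = (3 + 4 + 8 + 1) / 4 = 16/4 = 4
  mean(X_2) = (8 + 4 + 4 + 5) / 4 = 21/4 = 5.25

Step 2 — sample variances and covariances s[i,j] = (1/(n-1)) · Σ_k (x_{k,i} - mean_i) · (x_{k,j} - mean_j), with n-1 = 3:
  s[X_1,X_1] = ((-1)·(-1) + (0)·(0) + (4)·(4) + (-3)·(-3)) / 3 = 26/3 = 8.6667
  s[X_1,X_2] = ((-1)·(2.75) + (0)·(-1.25) + (4)·(-1.25) + (-3)·(-0.25)) / 3 = -7/3 = -2.3333
  s[X_2,X_2] = ((2.75)·(2.75) + (-1.25)·(-1.25) + (-1.25)·(-1.25) + (-0.25)·(-0.25)) / 3 = 10.75/3 = 3.5833
  Sample standard deviations s_i = √(s[i,i]):
  s(X_1) = √(8.6667) = 2.9439
  s(X_2) = √(3.5833) = 1.893

Step 3 — r_{ij} = s_{ij} / (s_i · s_j):
  r[X_1,X_1] = 1 (diagonal).
  r[X_1,X_2] = -2.3333 / (2.9439 · 1.893) = -2.3333 / 5.5728 = -0.4187
  r[X_2,X_2] = 1 (diagonal).

R is symmetric with unit diagonal. Assembling:

R = [[1, -0.4187],
 [-0.4187, 1]]


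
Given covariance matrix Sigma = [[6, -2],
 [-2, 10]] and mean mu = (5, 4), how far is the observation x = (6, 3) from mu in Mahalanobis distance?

Step 1 — centre the observation: (x - mu) = (1, -1).

Step 2 — invert Sigma. det(Sigma) = 6·10 - (-2)² = 56.
  Sigma^{-1} = (1/det) · [[d, -b], [-b, a]] = [[0.1786, 0.0357],
 [0.0357, 0.1071]].

Step 3 — form the quadratic (x - mu)^T · Sigma^{-1} · (x - mu):
  Sigma^{-1} · (x - mu) = (0.1429, -0.0714).
  (x - mu)^T · [Sigma^{-1} · (x - mu)] = (1)·(0.1429) + (-1)·(-0.0714) = 0.2143.

Step 4 — take square root: d = √(0.2143) ≈ 0.4629.

d(x, mu) = √(0.2143) ≈ 0.4629


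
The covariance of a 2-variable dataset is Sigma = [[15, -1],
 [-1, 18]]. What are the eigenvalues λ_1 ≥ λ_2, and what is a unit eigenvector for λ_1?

Step 1 — characteristic polynomial of 2×2 Sigma:
  det(Sigma - λI) = λ² - trace · λ + det = 0.
  trace = 15 + 18 = 33, det = 15·18 - (-1)² = 269.
Step 2 — discriminant:
  Δ = trace² - 4·det = 1089 - 1076 = 13.
Step 3 — eigenvalues:
  λ = (trace ± √Δ)/2 = (33 ± 3.6056)/2,
  λ_1 = 18.3028,  λ_2 = 14.6972.

Step 4 — unit eigenvector for λ_1: solve (Sigma - λ_1 I)v = 0. First row:
  (15 - 18.3028)·v_x + (-1)·v_y = 0, i.e. (-3.3028)·v_x + (-1)·v_y = 0,
  so v ∝ (b, λ_1 - a) = (-1, 3.3028); multiply by -1 so the first entry is positive: u = (1, -3.3028).
  ||u|| = √((1)² + (-3.3028)²) = √(11.9083) ≈ 3.4508,
  v_1 = u/||u|| ≈ (0.2898, -0.9571) (||v_1|| = 1).

λ_1 = 18.3028,  λ_2 = 14.6972;  v_1 ≈ (0.2898, -0.9571)


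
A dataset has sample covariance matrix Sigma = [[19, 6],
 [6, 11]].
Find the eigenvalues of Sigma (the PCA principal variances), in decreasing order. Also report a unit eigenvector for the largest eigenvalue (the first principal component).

Step 1 — characteristic polynomial of 2×2 Sigma:
  det(Sigma - λI) = λ² - trace · λ + det = 0.
  trace = 19 + 11 = 30, det = 19·11 - (6)² = 173.
Step 2 — discriminant:
  Δ = trace² - 4·det = 900 - 692 = 208.
Step 3 — eigenvalues:
  λ = (trace ± √Δ)/2 = (30 ± 14.4222)/2,
  λ_1 = 22.2111,  λ_2 = 7.7889.

Step 4 — unit eigenvector for λ_1: solve (Sigma - λ_1 I)v = 0. First row:
  (19 - 22.2111)·v_x + (6)·v_y = 0, i.e. (-3.2111)·v_x + (6)·v_y = 0,
  so v ∝ (b, λ_1 - a) = (6, 3.2111) = u.
  ||u|| = √((6)² + (3.2111)²) = √(46.3112) ≈ 6.8052,
  v_1 = u/||u|| ≈ (0.8817, 0.4719) (||v_1|| = 1).

λ_1 = 22.2111,  λ_2 = 7.7889;  v_1 ≈ (0.8817, 0.4719)


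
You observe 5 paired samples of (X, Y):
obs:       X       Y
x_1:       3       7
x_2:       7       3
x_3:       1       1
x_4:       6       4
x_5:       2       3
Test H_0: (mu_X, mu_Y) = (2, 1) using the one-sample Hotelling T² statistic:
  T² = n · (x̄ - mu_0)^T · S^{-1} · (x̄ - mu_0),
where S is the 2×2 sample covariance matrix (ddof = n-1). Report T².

Step 1 — sample mean vector:
  mean(X) = (3 + 7 + 1 + 6 + 2) / 5 = 19/5 = 3.8
  mean(Y) = (7 + 3 + 1 + 4 + 3) / 5 = 18/5 = 3.6
  x̄ = (3.8, 3.6),  deviation x̄ - mu_0 = (3.8, 3.6) - (2, 1) = (1.8, 2.6).

Step 2 — sample covariance matrix, S[i,j] = (1/(n-1)) · Σ_k (x_{k,i} - mean_i) · (x_{k,j} - mean_j), divisor n-1 = 4:
  S[X,X] = ((-0.8)·(-0.8) + (3.2)·(3.2) + (-2.8)·(-2.8) + (2.2)·(2.2) + (-1.8)·(-1.8)) / 4 = 26.8/4 = 6.7
  S[X,Y] = ((-0.8)·(3.4) + (3.2)·(-0.6) + (-2.8)·(-2.6) + (2.2)·(0.4) + (-1.8)·(-0.6)) / 4 = 4.6/4 = 1.15
  S[Y,Y] = ((3.4)·(3.4) + (-0.6)·(-0.6) + (-2.6)·(-2.6) + (0.4)·(0.4) + (-0.6)·(-0.6)) / 4 = 19.2/4 = 4.8
  S = [[6.7, 1.15],
 [1.15, 4.8]].

Step 3 — invert S. det(S) = 6.7·4.8 - (1.15)² = 30.8375.
  S^{-1} = (1/det) · [[d, -b], [-b, a]] = [[0.1557, -0.0373],
 [-0.0373, 0.2173]].

Step 4 — quadratic form (x̄ - mu_0)^T · S^{-1} · (x̄ - mu_0):
  S^{-1} · (x̄ - mu_0) = (0.1832, 0.4978),
  (x̄ - mu_0)^T · [...] = (1.8)·(0.1832) + (2.6)·(0.4978) = 1.624.

Step 5 — scale by n: T² = 5 · 1.624 = 8.12.

T² ≈ 8.12


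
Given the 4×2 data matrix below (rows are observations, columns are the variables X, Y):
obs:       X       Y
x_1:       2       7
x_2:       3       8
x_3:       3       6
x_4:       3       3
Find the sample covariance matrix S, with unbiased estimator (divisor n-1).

Step 1 — column means:
  mean(X) = (2 + 3 + 3 + 3) / 4 = 11/4 = 2.75
  mean(Y) = (7 + 8 + 6 + 3) / 4 = 24/4 = 6

Step 2 — sample covariance S[i,j] = (1/(n-1)) · Σ_k (x_{k,i} - mean_i) · (x_{k,j} - mean_j), with n-1 = 3.
  S[X,X] = ((-0.75)·(-0.75) + (0.25)·(0.25) + (0.25)·(0.25) + (0.25)·(0.25)) / 3 = 0.75/3 = 0.25
  S[X,Y] = ((-0.75)·(1) + (0.25)·(2) + (0.25)·(0) + (0.25)·(-3)) / 3 = -1/3 = -0.3333
  S[Y,Y] = ((1)·(1) + (2)·(2) + (0)·(0) + (-3)·(-3)) / 3 = 14/3 = 4.6667

S is symmetric (S[j,i] = S[i,j]). Assembling:

S = [[0.25, -0.3333],
 [-0.3333, 4.6667]]
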